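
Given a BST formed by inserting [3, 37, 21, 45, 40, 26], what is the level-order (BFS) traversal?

Tree insertion order: [3, 37, 21, 45, 40, 26]
Tree (level-order array): [3, None, 37, 21, 45, None, 26, 40]
BFS from the root, enqueuing left then right child of each popped node:
  queue [3] -> pop 3, enqueue [37], visited so far: [3]
  queue [37] -> pop 37, enqueue [21, 45], visited so far: [3, 37]
  queue [21, 45] -> pop 21, enqueue [26], visited so far: [3, 37, 21]
  queue [45, 26] -> pop 45, enqueue [40], visited so far: [3, 37, 21, 45]
  queue [26, 40] -> pop 26, enqueue [none], visited so far: [3, 37, 21, 45, 26]
  queue [40] -> pop 40, enqueue [none], visited so far: [3, 37, 21, 45, 26, 40]
Result: [3, 37, 21, 45, 26, 40]


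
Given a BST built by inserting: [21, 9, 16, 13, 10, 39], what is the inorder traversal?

Tree insertion order: [21, 9, 16, 13, 10, 39]
Tree (level-order array): [21, 9, 39, None, 16, None, None, 13, None, 10]
Inorder traversal: [9, 10, 13, 16, 21, 39]


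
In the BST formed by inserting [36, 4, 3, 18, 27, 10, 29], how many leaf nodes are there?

Tree built from: [36, 4, 3, 18, 27, 10, 29]
Tree (level-order array): [36, 4, None, 3, 18, None, None, 10, 27, None, None, None, 29]
Rule: A leaf has 0 children.
Per-node child counts:
  node 36: 1 child(ren)
  node 4: 2 child(ren)
  node 3: 0 child(ren)
  node 18: 2 child(ren)
  node 10: 0 child(ren)
  node 27: 1 child(ren)
  node 29: 0 child(ren)
Matching nodes: [3, 10, 29]
Count of leaf nodes: 3


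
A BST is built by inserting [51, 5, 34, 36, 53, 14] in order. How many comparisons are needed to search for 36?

Search path for 36: 51 -> 5 -> 34 -> 36
Found: True
Comparisons: 4


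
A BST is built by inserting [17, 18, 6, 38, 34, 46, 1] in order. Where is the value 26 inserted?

Starting tree (level order): [17, 6, 18, 1, None, None, 38, None, None, 34, 46]
Insertion path: 17 -> 18 -> 38 -> 34
Result: insert 26 as left child of 34
Final tree (level order): [17, 6, 18, 1, None, None, 38, None, None, 34, 46, 26]


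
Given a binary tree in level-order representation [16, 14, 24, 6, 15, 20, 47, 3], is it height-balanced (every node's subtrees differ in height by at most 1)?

Tree (level-order array): [16, 14, 24, 6, 15, 20, 47, 3]
Definition: a tree is height-balanced if, at every node, |h(left) - h(right)| <= 1 (empty subtree has height -1).
Bottom-up per-node check:
  node 3: h_left=-1, h_right=-1, diff=0 [OK], height=0
  node 6: h_left=0, h_right=-1, diff=1 [OK], height=1
  node 15: h_left=-1, h_right=-1, diff=0 [OK], height=0
  node 14: h_left=1, h_right=0, diff=1 [OK], height=2
  node 20: h_left=-1, h_right=-1, diff=0 [OK], height=0
  node 47: h_left=-1, h_right=-1, diff=0 [OK], height=0
  node 24: h_left=0, h_right=0, diff=0 [OK], height=1
  node 16: h_left=2, h_right=1, diff=1 [OK], height=3
All nodes satisfy the balance condition.
Result: Balanced


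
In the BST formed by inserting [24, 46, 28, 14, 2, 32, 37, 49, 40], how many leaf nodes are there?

Tree built from: [24, 46, 28, 14, 2, 32, 37, 49, 40]
Tree (level-order array): [24, 14, 46, 2, None, 28, 49, None, None, None, 32, None, None, None, 37, None, 40]
Rule: A leaf has 0 children.
Per-node child counts:
  node 24: 2 child(ren)
  node 14: 1 child(ren)
  node 2: 0 child(ren)
  node 46: 2 child(ren)
  node 28: 1 child(ren)
  node 32: 1 child(ren)
  node 37: 1 child(ren)
  node 40: 0 child(ren)
  node 49: 0 child(ren)
Matching nodes: [2, 40, 49]
Count of leaf nodes: 3


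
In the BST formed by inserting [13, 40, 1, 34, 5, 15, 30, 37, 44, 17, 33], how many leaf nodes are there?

Tree built from: [13, 40, 1, 34, 5, 15, 30, 37, 44, 17, 33]
Tree (level-order array): [13, 1, 40, None, 5, 34, 44, None, None, 15, 37, None, None, None, 30, None, None, 17, 33]
Rule: A leaf has 0 children.
Per-node child counts:
  node 13: 2 child(ren)
  node 1: 1 child(ren)
  node 5: 0 child(ren)
  node 40: 2 child(ren)
  node 34: 2 child(ren)
  node 15: 1 child(ren)
  node 30: 2 child(ren)
  node 17: 0 child(ren)
  node 33: 0 child(ren)
  node 37: 0 child(ren)
  node 44: 0 child(ren)
Matching nodes: [5, 17, 33, 37, 44]
Count of leaf nodes: 5


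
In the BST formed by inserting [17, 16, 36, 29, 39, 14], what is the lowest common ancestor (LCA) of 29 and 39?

Tree insertion order: [17, 16, 36, 29, 39, 14]
Tree (level-order array): [17, 16, 36, 14, None, 29, 39]
In a BST, the LCA of p=29, q=39 is the first node v on the
root-to-leaf path with p <= v <= q (go left if both < v, right if both > v).
Walk from root:
  at 17: both 29 and 39 > 17, go right
  at 36: 29 <= 36 <= 39, this is the LCA
LCA = 36


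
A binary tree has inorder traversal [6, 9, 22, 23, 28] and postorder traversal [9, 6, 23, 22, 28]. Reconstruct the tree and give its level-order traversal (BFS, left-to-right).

Inorder:   [6, 9, 22, 23, 28]
Postorder: [9, 6, 23, 22, 28]
Algorithm: postorder visits root last, so walk postorder right-to-left;
each value is the root of the current inorder slice — split it at that
value, recurse on the right subtree first, then the left.
Recursive splits:
  root=28; inorder splits into left=[6, 9, 22, 23], right=[]
  root=22; inorder splits into left=[6, 9], right=[23]
  root=23; inorder splits into left=[], right=[]
  root=6; inorder splits into left=[], right=[9]
  root=9; inorder splits into left=[], right=[]
Reconstructed level-order: [28, 22, 6, 23, 9]


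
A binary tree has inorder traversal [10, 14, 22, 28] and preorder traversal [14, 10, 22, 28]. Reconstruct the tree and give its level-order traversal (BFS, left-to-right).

Inorder:  [10, 14, 22, 28]
Preorder: [14, 10, 22, 28]
Algorithm: preorder visits root first, so consume preorder in order;
for each root, split the current inorder slice at that value into
left-subtree inorder and right-subtree inorder, then recurse.
Recursive splits:
  root=14; inorder splits into left=[10], right=[22, 28]
  root=10; inorder splits into left=[], right=[]
  root=22; inorder splits into left=[], right=[28]
  root=28; inorder splits into left=[], right=[]
Reconstructed level-order: [14, 10, 22, 28]


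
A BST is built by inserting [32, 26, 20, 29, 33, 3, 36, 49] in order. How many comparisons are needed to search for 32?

Search path for 32: 32
Found: True
Comparisons: 1


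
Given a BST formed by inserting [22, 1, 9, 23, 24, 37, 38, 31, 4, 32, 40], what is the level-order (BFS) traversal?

Tree insertion order: [22, 1, 9, 23, 24, 37, 38, 31, 4, 32, 40]
Tree (level-order array): [22, 1, 23, None, 9, None, 24, 4, None, None, 37, None, None, 31, 38, None, 32, None, 40]
BFS from the root, enqueuing left then right child of each popped node:
  queue [22] -> pop 22, enqueue [1, 23], visited so far: [22]
  queue [1, 23] -> pop 1, enqueue [9], visited so far: [22, 1]
  queue [23, 9] -> pop 23, enqueue [24], visited so far: [22, 1, 23]
  queue [9, 24] -> pop 9, enqueue [4], visited so far: [22, 1, 23, 9]
  queue [24, 4] -> pop 24, enqueue [37], visited so far: [22, 1, 23, 9, 24]
  queue [4, 37] -> pop 4, enqueue [none], visited so far: [22, 1, 23, 9, 24, 4]
  queue [37] -> pop 37, enqueue [31, 38], visited so far: [22, 1, 23, 9, 24, 4, 37]
  queue [31, 38] -> pop 31, enqueue [32], visited so far: [22, 1, 23, 9, 24, 4, 37, 31]
  queue [38, 32] -> pop 38, enqueue [40], visited so far: [22, 1, 23, 9, 24, 4, 37, 31, 38]
  queue [32, 40] -> pop 32, enqueue [none], visited so far: [22, 1, 23, 9, 24, 4, 37, 31, 38, 32]
  queue [40] -> pop 40, enqueue [none], visited so far: [22, 1, 23, 9, 24, 4, 37, 31, 38, 32, 40]
Result: [22, 1, 23, 9, 24, 4, 37, 31, 38, 32, 40]


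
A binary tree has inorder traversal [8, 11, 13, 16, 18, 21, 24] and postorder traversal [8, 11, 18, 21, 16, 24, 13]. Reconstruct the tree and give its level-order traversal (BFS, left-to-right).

Inorder:   [8, 11, 13, 16, 18, 21, 24]
Postorder: [8, 11, 18, 21, 16, 24, 13]
Algorithm: postorder visits root last, so walk postorder right-to-left;
each value is the root of the current inorder slice — split it at that
value, recurse on the right subtree first, then the left.
Recursive splits:
  root=13; inorder splits into left=[8, 11], right=[16, 18, 21, 24]
  root=24; inorder splits into left=[16, 18, 21], right=[]
  root=16; inorder splits into left=[], right=[18, 21]
  root=21; inorder splits into left=[18], right=[]
  root=18; inorder splits into left=[], right=[]
  root=11; inorder splits into left=[8], right=[]
  root=8; inorder splits into left=[], right=[]
Reconstructed level-order: [13, 11, 24, 8, 16, 21, 18]


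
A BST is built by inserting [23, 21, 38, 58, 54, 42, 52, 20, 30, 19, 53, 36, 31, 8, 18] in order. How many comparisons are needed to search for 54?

Search path for 54: 23 -> 38 -> 58 -> 54
Found: True
Comparisons: 4


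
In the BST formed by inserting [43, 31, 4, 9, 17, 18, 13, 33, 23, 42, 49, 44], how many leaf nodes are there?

Tree built from: [43, 31, 4, 9, 17, 18, 13, 33, 23, 42, 49, 44]
Tree (level-order array): [43, 31, 49, 4, 33, 44, None, None, 9, None, 42, None, None, None, 17, None, None, 13, 18, None, None, None, 23]
Rule: A leaf has 0 children.
Per-node child counts:
  node 43: 2 child(ren)
  node 31: 2 child(ren)
  node 4: 1 child(ren)
  node 9: 1 child(ren)
  node 17: 2 child(ren)
  node 13: 0 child(ren)
  node 18: 1 child(ren)
  node 23: 0 child(ren)
  node 33: 1 child(ren)
  node 42: 0 child(ren)
  node 49: 1 child(ren)
  node 44: 0 child(ren)
Matching nodes: [13, 23, 42, 44]
Count of leaf nodes: 4


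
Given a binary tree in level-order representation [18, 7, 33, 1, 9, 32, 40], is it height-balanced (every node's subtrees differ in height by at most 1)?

Tree (level-order array): [18, 7, 33, 1, 9, 32, 40]
Definition: a tree is height-balanced if, at every node, |h(left) - h(right)| <= 1 (empty subtree has height -1).
Bottom-up per-node check:
  node 1: h_left=-1, h_right=-1, diff=0 [OK], height=0
  node 9: h_left=-1, h_right=-1, diff=0 [OK], height=0
  node 7: h_left=0, h_right=0, diff=0 [OK], height=1
  node 32: h_left=-1, h_right=-1, diff=0 [OK], height=0
  node 40: h_left=-1, h_right=-1, diff=0 [OK], height=0
  node 33: h_left=0, h_right=0, diff=0 [OK], height=1
  node 18: h_left=1, h_right=1, diff=0 [OK], height=2
All nodes satisfy the balance condition.
Result: Balanced


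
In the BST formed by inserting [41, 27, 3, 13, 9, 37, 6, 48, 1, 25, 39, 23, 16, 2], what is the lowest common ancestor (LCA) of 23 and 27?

Tree insertion order: [41, 27, 3, 13, 9, 37, 6, 48, 1, 25, 39, 23, 16, 2]
Tree (level-order array): [41, 27, 48, 3, 37, None, None, 1, 13, None, 39, None, 2, 9, 25, None, None, None, None, 6, None, 23, None, None, None, 16]
In a BST, the LCA of p=23, q=27 is the first node v on the
root-to-leaf path with p <= v <= q (go left if both < v, right if both > v).
Walk from root:
  at 41: both 23 and 27 < 41, go left
  at 27: 23 <= 27 <= 27, this is the LCA
LCA = 27


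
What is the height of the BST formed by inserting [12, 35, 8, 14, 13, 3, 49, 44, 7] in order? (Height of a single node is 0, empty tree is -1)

Insertion order: [12, 35, 8, 14, 13, 3, 49, 44, 7]
Tree (level-order array): [12, 8, 35, 3, None, 14, 49, None, 7, 13, None, 44]
Compute height bottom-up (empty subtree = -1):
  height(7) = 1 + max(-1, -1) = 0
  height(3) = 1 + max(-1, 0) = 1
  height(8) = 1 + max(1, -1) = 2
  height(13) = 1 + max(-1, -1) = 0
  height(14) = 1 + max(0, -1) = 1
  height(44) = 1 + max(-1, -1) = 0
  height(49) = 1 + max(0, -1) = 1
  height(35) = 1 + max(1, 1) = 2
  height(12) = 1 + max(2, 2) = 3
Height = 3


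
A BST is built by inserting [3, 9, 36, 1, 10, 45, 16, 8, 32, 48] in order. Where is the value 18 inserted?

Starting tree (level order): [3, 1, 9, None, None, 8, 36, None, None, 10, 45, None, 16, None, 48, None, 32]
Insertion path: 3 -> 9 -> 36 -> 10 -> 16 -> 32
Result: insert 18 as left child of 32
Final tree (level order): [3, 1, 9, None, None, 8, 36, None, None, 10, 45, None, 16, None, 48, None, 32, None, None, 18]


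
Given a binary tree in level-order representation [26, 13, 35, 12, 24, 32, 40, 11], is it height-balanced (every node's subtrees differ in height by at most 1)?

Tree (level-order array): [26, 13, 35, 12, 24, 32, 40, 11]
Definition: a tree is height-balanced if, at every node, |h(left) - h(right)| <= 1 (empty subtree has height -1).
Bottom-up per-node check:
  node 11: h_left=-1, h_right=-1, diff=0 [OK], height=0
  node 12: h_left=0, h_right=-1, diff=1 [OK], height=1
  node 24: h_left=-1, h_right=-1, diff=0 [OK], height=0
  node 13: h_left=1, h_right=0, diff=1 [OK], height=2
  node 32: h_left=-1, h_right=-1, diff=0 [OK], height=0
  node 40: h_left=-1, h_right=-1, diff=0 [OK], height=0
  node 35: h_left=0, h_right=0, diff=0 [OK], height=1
  node 26: h_left=2, h_right=1, diff=1 [OK], height=3
All nodes satisfy the balance condition.
Result: Balanced


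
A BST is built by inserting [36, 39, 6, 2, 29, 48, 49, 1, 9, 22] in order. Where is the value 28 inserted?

Starting tree (level order): [36, 6, 39, 2, 29, None, 48, 1, None, 9, None, None, 49, None, None, None, 22]
Insertion path: 36 -> 6 -> 29 -> 9 -> 22
Result: insert 28 as right child of 22
Final tree (level order): [36, 6, 39, 2, 29, None, 48, 1, None, 9, None, None, 49, None, None, None, 22, None, None, None, 28]


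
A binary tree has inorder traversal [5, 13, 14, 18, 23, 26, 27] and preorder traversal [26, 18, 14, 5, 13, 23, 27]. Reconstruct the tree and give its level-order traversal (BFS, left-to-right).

Inorder:  [5, 13, 14, 18, 23, 26, 27]
Preorder: [26, 18, 14, 5, 13, 23, 27]
Algorithm: preorder visits root first, so consume preorder in order;
for each root, split the current inorder slice at that value into
left-subtree inorder and right-subtree inorder, then recurse.
Recursive splits:
  root=26; inorder splits into left=[5, 13, 14, 18, 23], right=[27]
  root=18; inorder splits into left=[5, 13, 14], right=[23]
  root=14; inorder splits into left=[5, 13], right=[]
  root=5; inorder splits into left=[], right=[13]
  root=13; inorder splits into left=[], right=[]
  root=23; inorder splits into left=[], right=[]
  root=27; inorder splits into left=[], right=[]
Reconstructed level-order: [26, 18, 27, 14, 23, 5, 13]


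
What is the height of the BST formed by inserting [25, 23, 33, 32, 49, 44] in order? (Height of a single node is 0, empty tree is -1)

Insertion order: [25, 23, 33, 32, 49, 44]
Tree (level-order array): [25, 23, 33, None, None, 32, 49, None, None, 44]
Compute height bottom-up (empty subtree = -1):
  height(23) = 1 + max(-1, -1) = 0
  height(32) = 1 + max(-1, -1) = 0
  height(44) = 1 + max(-1, -1) = 0
  height(49) = 1 + max(0, -1) = 1
  height(33) = 1 + max(0, 1) = 2
  height(25) = 1 + max(0, 2) = 3
Height = 3


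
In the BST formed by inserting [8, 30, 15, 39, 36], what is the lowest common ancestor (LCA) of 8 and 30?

Tree insertion order: [8, 30, 15, 39, 36]
Tree (level-order array): [8, None, 30, 15, 39, None, None, 36]
In a BST, the LCA of p=8, q=30 is the first node v on the
root-to-leaf path with p <= v <= q (go left if both < v, right if both > v).
Walk from root:
  at 8: 8 <= 8 <= 30, this is the LCA
LCA = 8


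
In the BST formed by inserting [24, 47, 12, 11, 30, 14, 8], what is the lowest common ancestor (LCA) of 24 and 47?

Tree insertion order: [24, 47, 12, 11, 30, 14, 8]
Tree (level-order array): [24, 12, 47, 11, 14, 30, None, 8]
In a BST, the LCA of p=24, q=47 is the first node v on the
root-to-leaf path with p <= v <= q (go left if both < v, right if both > v).
Walk from root:
  at 24: 24 <= 24 <= 47, this is the LCA
LCA = 24


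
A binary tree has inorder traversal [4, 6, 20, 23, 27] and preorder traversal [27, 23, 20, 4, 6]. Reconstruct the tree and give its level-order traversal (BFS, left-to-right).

Inorder:  [4, 6, 20, 23, 27]
Preorder: [27, 23, 20, 4, 6]
Algorithm: preorder visits root first, so consume preorder in order;
for each root, split the current inorder slice at that value into
left-subtree inorder and right-subtree inorder, then recurse.
Recursive splits:
  root=27; inorder splits into left=[4, 6, 20, 23], right=[]
  root=23; inorder splits into left=[4, 6, 20], right=[]
  root=20; inorder splits into left=[4, 6], right=[]
  root=4; inorder splits into left=[], right=[6]
  root=6; inorder splits into left=[], right=[]
Reconstructed level-order: [27, 23, 20, 4, 6]


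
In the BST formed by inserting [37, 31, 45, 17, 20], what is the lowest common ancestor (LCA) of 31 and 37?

Tree insertion order: [37, 31, 45, 17, 20]
Tree (level-order array): [37, 31, 45, 17, None, None, None, None, 20]
In a BST, the LCA of p=31, q=37 is the first node v on the
root-to-leaf path with p <= v <= q (go left if both < v, right if both > v).
Walk from root:
  at 37: 31 <= 37 <= 37, this is the LCA
LCA = 37


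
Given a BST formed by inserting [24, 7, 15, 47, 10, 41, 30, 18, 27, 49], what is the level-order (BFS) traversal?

Tree insertion order: [24, 7, 15, 47, 10, 41, 30, 18, 27, 49]
Tree (level-order array): [24, 7, 47, None, 15, 41, 49, 10, 18, 30, None, None, None, None, None, None, None, 27]
BFS from the root, enqueuing left then right child of each popped node:
  queue [24] -> pop 24, enqueue [7, 47], visited so far: [24]
  queue [7, 47] -> pop 7, enqueue [15], visited so far: [24, 7]
  queue [47, 15] -> pop 47, enqueue [41, 49], visited so far: [24, 7, 47]
  queue [15, 41, 49] -> pop 15, enqueue [10, 18], visited so far: [24, 7, 47, 15]
  queue [41, 49, 10, 18] -> pop 41, enqueue [30], visited so far: [24, 7, 47, 15, 41]
  queue [49, 10, 18, 30] -> pop 49, enqueue [none], visited so far: [24, 7, 47, 15, 41, 49]
  queue [10, 18, 30] -> pop 10, enqueue [none], visited so far: [24, 7, 47, 15, 41, 49, 10]
  queue [18, 30] -> pop 18, enqueue [none], visited so far: [24, 7, 47, 15, 41, 49, 10, 18]
  queue [30] -> pop 30, enqueue [27], visited so far: [24, 7, 47, 15, 41, 49, 10, 18, 30]
  queue [27] -> pop 27, enqueue [none], visited so far: [24, 7, 47, 15, 41, 49, 10, 18, 30, 27]
Result: [24, 7, 47, 15, 41, 49, 10, 18, 30, 27]


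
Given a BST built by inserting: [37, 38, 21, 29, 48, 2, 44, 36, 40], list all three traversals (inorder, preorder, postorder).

Tree insertion order: [37, 38, 21, 29, 48, 2, 44, 36, 40]
Tree (level-order array): [37, 21, 38, 2, 29, None, 48, None, None, None, 36, 44, None, None, None, 40]
Inorder (L, root, R): [2, 21, 29, 36, 37, 38, 40, 44, 48]
Preorder (root, L, R): [37, 21, 2, 29, 36, 38, 48, 44, 40]
Postorder (L, R, root): [2, 36, 29, 21, 40, 44, 48, 38, 37]


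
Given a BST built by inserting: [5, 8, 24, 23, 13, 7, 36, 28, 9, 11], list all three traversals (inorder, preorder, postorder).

Tree insertion order: [5, 8, 24, 23, 13, 7, 36, 28, 9, 11]
Tree (level-order array): [5, None, 8, 7, 24, None, None, 23, 36, 13, None, 28, None, 9, None, None, None, None, 11]
Inorder (L, root, R): [5, 7, 8, 9, 11, 13, 23, 24, 28, 36]
Preorder (root, L, R): [5, 8, 7, 24, 23, 13, 9, 11, 36, 28]
Postorder (L, R, root): [7, 11, 9, 13, 23, 28, 36, 24, 8, 5]


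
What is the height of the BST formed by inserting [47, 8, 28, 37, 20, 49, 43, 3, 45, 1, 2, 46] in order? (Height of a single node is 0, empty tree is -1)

Insertion order: [47, 8, 28, 37, 20, 49, 43, 3, 45, 1, 2, 46]
Tree (level-order array): [47, 8, 49, 3, 28, None, None, 1, None, 20, 37, None, 2, None, None, None, 43, None, None, None, 45, None, 46]
Compute height bottom-up (empty subtree = -1):
  height(2) = 1 + max(-1, -1) = 0
  height(1) = 1 + max(-1, 0) = 1
  height(3) = 1 + max(1, -1) = 2
  height(20) = 1 + max(-1, -1) = 0
  height(46) = 1 + max(-1, -1) = 0
  height(45) = 1 + max(-1, 0) = 1
  height(43) = 1 + max(-1, 1) = 2
  height(37) = 1 + max(-1, 2) = 3
  height(28) = 1 + max(0, 3) = 4
  height(8) = 1 + max(2, 4) = 5
  height(49) = 1 + max(-1, -1) = 0
  height(47) = 1 + max(5, 0) = 6
Height = 6


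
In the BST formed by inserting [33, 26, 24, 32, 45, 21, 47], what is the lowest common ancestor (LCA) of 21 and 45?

Tree insertion order: [33, 26, 24, 32, 45, 21, 47]
Tree (level-order array): [33, 26, 45, 24, 32, None, 47, 21]
In a BST, the LCA of p=21, q=45 is the first node v on the
root-to-leaf path with p <= v <= q (go left if both < v, right if both > v).
Walk from root:
  at 33: 21 <= 33 <= 45, this is the LCA
LCA = 33


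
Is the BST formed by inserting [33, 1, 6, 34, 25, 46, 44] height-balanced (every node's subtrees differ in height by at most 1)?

Tree (level-order array): [33, 1, 34, None, 6, None, 46, None, 25, 44]
Definition: a tree is height-balanced if, at every node, |h(left) - h(right)| <= 1 (empty subtree has height -1).
Bottom-up per-node check:
  node 25: h_left=-1, h_right=-1, diff=0 [OK], height=0
  node 6: h_left=-1, h_right=0, diff=1 [OK], height=1
  node 1: h_left=-1, h_right=1, diff=2 [FAIL (|-1-1|=2 > 1)], height=2
  node 44: h_left=-1, h_right=-1, diff=0 [OK], height=0
  node 46: h_left=0, h_right=-1, diff=1 [OK], height=1
  node 34: h_left=-1, h_right=1, diff=2 [FAIL (|-1-1|=2 > 1)], height=2
  node 33: h_left=2, h_right=2, diff=0 [OK], height=3
Node 1 violates the condition: |-1 - 1| = 2 > 1.
Result: Not balanced


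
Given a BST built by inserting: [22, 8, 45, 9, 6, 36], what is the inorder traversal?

Tree insertion order: [22, 8, 45, 9, 6, 36]
Tree (level-order array): [22, 8, 45, 6, 9, 36]
Inorder traversal: [6, 8, 9, 22, 36, 45]


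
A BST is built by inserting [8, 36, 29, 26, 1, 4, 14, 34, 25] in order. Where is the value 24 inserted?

Starting tree (level order): [8, 1, 36, None, 4, 29, None, None, None, 26, 34, 14, None, None, None, None, 25]
Insertion path: 8 -> 36 -> 29 -> 26 -> 14 -> 25
Result: insert 24 as left child of 25
Final tree (level order): [8, 1, 36, None, 4, 29, None, None, None, 26, 34, 14, None, None, None, None, 25, 24]


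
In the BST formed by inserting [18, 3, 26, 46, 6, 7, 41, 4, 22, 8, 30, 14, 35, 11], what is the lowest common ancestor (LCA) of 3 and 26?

Tree insertion order: [18, 3, 26, 46, 6, 7, 41, 4, 22, 8, 30, 14, 35, 11]
Tree (level-order array): [18, 3, 26, None, 6, 22, 46, 4, 7, None, None, 41, None, None, None, None, 8, 30, None, None, 14, None, 35, 11]
In a BST, the LCA of p=3, q=26 is the first node v on the
root-to-leaf path with p <= v <= q (go left if both < v, right if both > v).
Walk from root:
  at 18: 3 <= 18 <= 26, this is the LCA
LCA = 18


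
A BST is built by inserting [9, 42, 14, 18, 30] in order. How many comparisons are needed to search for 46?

Search path for 46: 9 -> 42
Found: False
Comparisons: 2


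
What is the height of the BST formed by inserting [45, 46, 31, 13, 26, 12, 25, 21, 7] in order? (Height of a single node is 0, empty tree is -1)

Insertion order: [45, 46, 31, 13, 26, 12, 25, 21, 7]
Tree (level-order array): [45, 31, 46, 13, None, None, None, 12, 26, 7, None, 25, None, None, None, 21]
Compute height bottom-up (empty subtree = -1):
  height(7) = 1 + max(-1, -1) = 0
  height(12) = 1 + max(0, -1) = 1
  height(21) = 1 + max(-1, -1) = 0
  height(25) = 1 + max(0, -1) = 1
  height(26) = 1 + max(1, -1) = 2
  height(13) = 1 + max(1, 2) = 3
  height(31) = 1 + max(3, -1) = 4
  height(46) = 1 + max(-1, -1) = 0
  height(45) = 1 + max(4, 0) = 5
Height = 5


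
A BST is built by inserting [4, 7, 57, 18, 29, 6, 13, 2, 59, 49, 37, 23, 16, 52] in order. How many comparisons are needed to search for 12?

Search path for 12: 4 -> 7 -> 57 -> 18 -> 13
Found: False
Comparisons: 5


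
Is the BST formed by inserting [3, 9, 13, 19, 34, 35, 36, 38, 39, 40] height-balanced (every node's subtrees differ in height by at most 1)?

Tree (level-order array): [3, None, 9, None, 13, None, 19, None, 34, None, 35, None, 36, None, 38, None, 39, None, 40]
Definition: a tree is height-balanced if, at every node, |h(left) - h(right)| <= 1 (empty subtree has height -1).
Bottom-up per-node check:
  node 40: h_left=-1, h_right=-1, diff=0 [OK], height=0
  node 39: h_left=-1, h_right=0, diff=1 [OK], height=1
  node 38: h_left=-1, h_right=1, diff=2 [FAIL (|-1-1|=2 > 1)], height=2
  node 36: h_left=-1, h_right=2, diff=3 [FAIL (|-1-2|=3 > 1)], height=3
  node 35: h_left=-1, h_right=3, diff=4 [FAIL (|-1-3|=4 > 1)], height=4
  node 34: h_left=-1, h_right=4, diff=5 [FAIL (|-1-4|=5 > 1)], height=5
  node 19: h_left=-1, h_right=5, diff=6 [FAIL (|-1-5|=6 > 1)], height=6
  node 13: h_left=-1, h_right=6, diff=7 [FAIL (|-1-6|=7 > 1)], height=7
  node 9: h_left=-1, h_right=7, diff=8 [FAIL (|-1-7|=8 > 1)], height=8
  node 3: h_left=-1, h_right=8, diff=9 [FAIL (|-1-8|=9 > 1)], height=9
Node 38 violates the condition: |-1 - 1| = 2 > 1.
Result: Not balanced


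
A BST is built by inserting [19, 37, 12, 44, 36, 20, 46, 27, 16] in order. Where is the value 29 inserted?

Starting tree (level order): [19, 12, 37, None, 16, 36, 44, None, None, 20, None, None, 46, None, 27]
Insertion path: 19 -> 37 -> 36 -> 20 -> 27
Result: insert 29 as right child of 27
Final tree (level order): [19, 12, 37, None, 16, 36, 44, None, None, 20, None, None, 46, None, 27, None, None, None, 29]


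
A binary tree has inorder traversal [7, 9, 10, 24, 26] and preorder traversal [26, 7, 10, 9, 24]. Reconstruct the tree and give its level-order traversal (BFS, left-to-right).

Inorder:  [7, 9, 10, 24, 26]
Preorder: [26, 7, 10, 9, 24]
Algorithm: preorder visits root first, so consume preorder in order;
for each root, split the current inorder slice at that value into
left-subtree inorder and right-subtree inorder, then recurse.
Recursive splits:
  root=26; inorder splits into left=[7, 9, 10, 24], right=[]
  root=7; inorder splits into left=[], right=[9, 10, 24]
  root=10; inorder splits into left=[9], right=[24]
  root=9; inorder splits into left=[], right=[]
  root=24; inorder splits into left=[], right=[]
Reconstructed level-order: [26, 7, 10, 9, 24]


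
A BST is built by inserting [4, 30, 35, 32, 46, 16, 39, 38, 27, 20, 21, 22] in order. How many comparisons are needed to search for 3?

Search path for 3: 4
Found: False
Comparisons: 1


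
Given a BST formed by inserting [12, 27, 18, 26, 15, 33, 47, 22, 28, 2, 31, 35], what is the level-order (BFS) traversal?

Tree insertion order: [12, 27, 18, 26, 15, 33, 47, 22, 28, 2, 31, 35]
Tree (level-order array): [12, 2, 27, None, None, 18, 33, 15, 26, 28, 47, None, None, 22, None, None, 31, 35]
BFS from the root, enqueuing left then right child of each popped node:
  queue [12] -> pop 12, enqueue [2, 27], visited so far: [12]
  queue [2, 27] -> pop 2, enqueue [none], visited so far: [12, 2]
  queue [27] -> pop 27, enqueue [18, 33], visited so far: [12, 2, 27]
  queue [18, 33] -> pop 18, enqueue [15, 26], visited so far: [12, 2, 27, 18]
  queue [33, 15, 26] -> pop 33, enqueue [28, 47], visited so far: [12, 2, 27, 18, 33]
  queue [15, 26, 28, 47] -> pop 15, enqueue [none], visited so far: [12, 2, 27, 18, 33, 15]
  queue [26, 28, 47] -> pop 26, enqueue [22], visited so far: [12, 2, 27, 18, 33, 15, 26]
  queue [28, 47, 22] -> pop 28, enqueue [31], visited so far: [12, 2, 27, 18, 33, 15, 26, 28]
  queue [47, 22, 31] -> pop 47, enqueue [35], visited so far: [12, 2, 27, 18, 33, 15, 26, 28, 47]
  queue [22, 31, 35] -> pop 22, enqueue [none], visited so far: [12, 2, 27, 18, 33, 15, 26, 28, 47, 22]
  queue [31, 35] -> pop 31, enqueue [none], visited so far: [12, 2, 27, 18, 33, 15, 26, 28, 47, 22, 31]
  queue [35] -> pop 35, enqueue [none], visited so far: [12, 2, 27, 18, 33, 15, 26, 28, 47, 22, 31, 35]
Result: [12, 2, 27, 18, 33, 15, 26, 28, 47, 22, 31, 35]


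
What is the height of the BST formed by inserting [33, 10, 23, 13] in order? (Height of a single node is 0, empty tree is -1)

Insertion order: [33, 10, 23, 13]
Tree (level-order array): [33, 10, None, None, 23, 13]
Compute height bottom-up (empty subtree = -1):
  height(13) = 1 + max(-1, -1) = 0
  height(23) = 1 + max(0, -1) = 1
  height(10) = 1 + max(-1, 1) = 2
  height(33) = 1 + max(2, -1) = 3
Height = 3


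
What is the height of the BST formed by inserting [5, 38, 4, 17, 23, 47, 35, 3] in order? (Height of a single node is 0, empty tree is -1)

Insertion order: [5, 38, 4, 17, 23, 47, 35, 3]
Tree (level-order array): [5, 4, 38, 3, None, 17, 47, None, None, None, 23, None, None, None, 35]
Compute height bottom-up (empty subtree = -1):
  height(3) = 1 + max(-1, -1) = 0
  height(4) = 1 + max(0, -1) = 1
  height(35) = 1 + max(-1, -1) = 0
  height(23) = 1 + max(-1, 0) = 1
  height(17) = 1 + max(-1, 1) = 2
  height(47) = 1 + max(-1, -1) = 0
  height(38) = 1 + max(2, 0) = 3
  height(5) = 1 + max(1, 3) = 4
Height = 4


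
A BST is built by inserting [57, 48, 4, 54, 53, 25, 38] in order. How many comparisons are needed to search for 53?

Search path for 53: 57 -> 48 -> 54 -> 53
Found: True
Comparisons: 4


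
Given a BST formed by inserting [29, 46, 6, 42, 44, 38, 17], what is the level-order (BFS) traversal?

Tree insertion order: [29, 46, 6, 42, 44, 38, 17]
Tree (level-order array): [29, 6, 46, None, 17, 42, None, None, None, 38, 44]
BFS from the root, enqueuing left then right child of each popped node:
  queue [29] -> pop 29, enqueue [6, 46], visited so far: [29]
  queue [6, 46] -> pop 6, enqueue [17], visited so far: [29, 6]
  queue [46, 17] -> pop 46, enqueue [42], visited so far: [29, 6, 46]
  queue [17, 42] -> pop 17, enqueue [none], visited so far: [29, 6, 46, 17]
  queue [42] -> pop 42, enqueue [38, 44], visited so far: [29, 6, 46, 17, 42]
  queue [38, 44] -> pop 38, enqueue [none], visited so far: [29, 6, 46, 17, 42, 38]
  queue [44] -> pop 44, enqueue [none], visited so far: [29, 6, 46, 17, 42, 38, 44]
Result: [29, 6, 46, 17, 42, 38, 44]


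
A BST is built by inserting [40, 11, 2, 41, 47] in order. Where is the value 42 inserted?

Starting tree (level order): [40, 11, 41, 2, None, None, 47]
Insertion path: 40 -> 41 -> 47
Result: insert 42 as left child of 47
Final tree (level order): [40, 11, 41, 2, None, None, 47, None, None, 42]


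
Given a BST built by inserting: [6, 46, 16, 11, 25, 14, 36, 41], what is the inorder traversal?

Tree insertion order: [6, 46, 16, 11, 25, 14, 36, 41]
Tree (level-order array): [6, None, 46, 16, None, 11, 25, None, 14, None, 36, None, None, None, 41]
Inorder traversal: [6, 11, 14, 16, 25, 36, 41, 46]


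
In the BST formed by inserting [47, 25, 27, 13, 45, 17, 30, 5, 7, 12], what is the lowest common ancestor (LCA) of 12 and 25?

Tree insertion order: [47, 25, 27, 13, 45, 17, 30, 5, 7, 12]
Tree (level-order array): [47, 25, None, 13, 27, 5, 17, None, 45, None, 7, None, None, 30, None, None, 12]
In a BST, the LCA of p=12, q=25 is the first node v on the
root-to-leaf path with p <= v <= q (go left if both < v, right if both > v).
Walk from root:
  at 47: both 12 and 25 < 47, go left
  at 25: 12 <= 25 <= 25, this is the LCA
LCA = 25


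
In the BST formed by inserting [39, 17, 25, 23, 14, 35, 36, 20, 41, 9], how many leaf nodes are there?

Tree built from: [39, 17, 25, 23, 14, 35, 36, 20, 41, 9]
Tree (level-order array): [39, 17, 41, 14, 25, None, None, 9, None, 23, 35, None, None, 20, None, None, 36]
Rule: A leaf has 0 children.
Per-node child counts:
  node 39: 2 child(ren)
  node 17: 2 child(ren)
  node 14: 1 child(ren)
  node 9: 0 child(ren)
  node 25: 2 child(ren)
  node 23: 1 child(ren)
  node 20: 0 child(ren)
  node 35: 1 child(ren)
  node 36: 0 child(ren)
  node 41: 0 child(ren)
Matching nodes: [9, 20, 36, 41]
Count of leaf nodes: 4


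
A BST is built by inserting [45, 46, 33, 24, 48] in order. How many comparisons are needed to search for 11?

Search path for 11: 45 -> 33 -> 24
Found: False
Comparisons: 3


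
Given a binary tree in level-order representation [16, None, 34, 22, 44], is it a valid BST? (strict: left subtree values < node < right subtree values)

Level-order array: [16, None, 34, 22, 44]
Validate using subtree bounds (lo, hi): at each node, require lo < value < hi,
then recurse left with hi=value and right with lo=value.
Preorder trace (stopping at first violation):
  at node 16 with bounds (-inf, +inf): OK
  at node 34 with bounds (16, +inf): OK
  at node 22 with bounds (16, 34): OK
  at node 44 with bounds (34, +inf): OK
No violation found at any node.
Result: Valid BST


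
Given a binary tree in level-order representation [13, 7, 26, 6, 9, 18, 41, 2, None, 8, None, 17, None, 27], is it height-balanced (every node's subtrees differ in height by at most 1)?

Tree (level-order array): [13, 7, 26, 6, 9, 18, 41, 2, None, 8, None, 17, None, 27]
Definition: a tree is height-balanced if, at every node, |h(left) - h(right)| <= 1 (empty subtree has height -1).
Bottom-up per-node check:
  node 2: h_left=-1, h_right=-1, diff=0 [OK], height=0
  node 6: h_left=0, h_right=-1, diff=1 [OK], height=1
  node 8: h_left=-1, h_right=-1, diff=0 [OK], height=0
  node 9: h_left=0, h_right=-1, diff=1 [OK], height=1
  node 7: h_left=1, h_right=1, diff=0 [OK], height=2
  node 17: h_left=-1, h_right=-1, diff=0 [OK], height=0
  node 18: h_left=0, h_right=-1, diff=1 [OK], height=1
  node 27: h_left=-1, h_right=-1, diff=0 [OK], height=0
  node 41: h_left=0, h_right=-1, diff=1 [OK], height=1
  node 26: h_left=1, h_right=1, diff=0 [OK], height=2
  node 13: h_left=2, h_right=2, diff=0 [OK], height=3
All nodes satisfy the balance condition.
Result: Balanced


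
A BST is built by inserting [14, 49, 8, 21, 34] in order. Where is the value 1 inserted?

Starting tree (level order): [14, 8, 49, None, None, 21, None, None, 34]
Insertion path: 14 -> 8
Result: insert 1 as left child of 8
Final tree (level order): [14, 8, 49, 1, None, 21, None, None, None, None, 34]


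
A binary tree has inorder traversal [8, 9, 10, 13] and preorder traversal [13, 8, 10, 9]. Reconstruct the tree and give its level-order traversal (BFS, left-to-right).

Inorder:  [8, 9, 10, 13]
Preorder: [13, 8, 10, 9]
Algorithm: preorder visits root first, so consume preorder in order;
for each root, split the current inorder slice at that value into
left-subtree inorder and right-subtree inorder, then recurse.
Recursive splits:
  root=13; inorder splits into left=[8, 9, 10], right=[]
  root=8; inorder splits into left=[], right=[9, 10]
  root=10; inorder splits into left=[9], right=[]
  root=9; inorder splits into left=[], right=[]
Reconstructed level-order: [13, 8, 10, 9]


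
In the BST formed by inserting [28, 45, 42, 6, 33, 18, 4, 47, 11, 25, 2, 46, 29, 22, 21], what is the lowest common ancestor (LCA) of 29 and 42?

Tree insertion order: [28, 45, 42, 6, 33, 18, 4, 47, 11, 25, 2, 46, 29, 22, 21]
Tree (level-order array): [28, 6, 45, 4, 18, 42, 47, 2, None, 11, 25, 33, None, 46, None, None, None, None, None, 22, None, 29, None, None, None, 21]
In a BST, the LCA of p=29, q=42 is the first node v on the
root-to-leaf path with p <= v <= q (go left if both < v, right if both > v).
Walk from root:
  at 28: both 29 and 42 > 28, go right
  at 45: both 29 and 42 < 45, go left
  at 42: 29 <= 42 <= 42, this is the LCA
LCA = 42


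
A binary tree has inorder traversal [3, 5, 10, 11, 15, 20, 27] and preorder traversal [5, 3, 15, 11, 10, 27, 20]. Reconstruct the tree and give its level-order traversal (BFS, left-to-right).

Inorder:  [3, 5, 10, 11, 15, 20, 27]
Preorder: [5, 3, 15, 11, 10, 27, 20]
Algorithm: preorder visits root first, so consume preorder in order;
for each root, split the current inorder slice at that value into
left-subtree inorder and right-subtree inorder, then recurse.
Recursive splits:
  root=5; inorder splits into left=[3], right=[10, 11, 15, 20, 27]
  root=3; inorder splits into left=[], right=[]
  root=15; inorder splits into left=[10, 11], right=[20, 27]
  root=11; inorder splits into left=[10], right=[]
  root=10; inorder splits into left=[], right=[]
  root=27; inorder splits into left=[20], right=[]
  root=20; inorder splits into left=[], right=[]
Reconstructed level-order: [5, 3, 15, 11, 27, 10, 20]


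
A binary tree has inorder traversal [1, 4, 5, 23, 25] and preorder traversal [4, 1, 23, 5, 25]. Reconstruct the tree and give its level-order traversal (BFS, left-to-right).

Inorder:  [1, 4, 5, 23, 25]
Preorder: [4, 1, 23, 5, 25]
Algorithm: preorder visits root first, so consume preorder in order;
for each root, split the current inorder slice at that value into
left-subtree inorder and right-subtree inorder, then recurse.
Recursive splits:
  root=4; inorder splits into left=[1], right=[5, 23, 25]
  root=1; inorder splits into left=[], right=[]
  root=23; inorder splits into left=[5], right=[25]
  root=5; inorder splits into left=[], right=[]
  root=25; inorder splits into left=[], right=[]
Reconstructed level-order: [4, 1, 23, 5, 25]


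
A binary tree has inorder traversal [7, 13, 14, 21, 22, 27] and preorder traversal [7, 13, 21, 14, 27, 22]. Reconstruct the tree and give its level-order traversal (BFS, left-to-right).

Inorder:  [7, 13, 14, 21, 22, 27]
Preorder: [7, 13, 21, 14, 27, 22]
Algorithm: preorder visits root first, so consume preorder in order;
for each root, split the current inorder slice at that value into
left-subtree inorder and right-subtree inorder, then recurse.
Recursive splits:
  root=7; inorder splits into left=[], right=[13, 14, 21, 22, 27]
  root=13; inorder splits into left=[], right=[14, 21, 22, 27]
  root=21; inorder splits into left=[14], right=[22, 27]
  root=14; inorder splits into left=[], right=[]
  root=27; inorder splits into left=[22], right=[]
  root=22; inorder splits into left=[], right=[]
Reconstructed level-order: [7, 13, 21, 14, 27, 22]


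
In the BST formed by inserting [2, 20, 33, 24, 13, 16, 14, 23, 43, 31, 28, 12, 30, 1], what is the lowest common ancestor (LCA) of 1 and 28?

Tree insertion order: [2, 20, 33, 24, 13, 16, 14, 23, 43, 31, 28, 12, 30, 1]
Tree (level-order array): [2, 1, 20, None, None, 13, 33, 12, 16, 24, 43, None, None, 14, None, 23, 31, None, None, None, None, None, None, 28, None, None, 30]
In a BST, the LCA of p=1, q=28 is the first node v on the
root-to-leaf path with p <= v <= q (go left if both < v, right if both > v).
Walk from root:
  at 2: 1 <= 2 <= 28, this is the LCA
LCA = 2


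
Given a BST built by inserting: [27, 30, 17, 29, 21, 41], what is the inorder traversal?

Tree insertion order: [27, 30, 17, 29, 21, 41]
Tree (level-order array): [27, 17, 30, None, 21, 29, 41]
Inorder traversal: [17, 21, 27, 29, 30, 41]


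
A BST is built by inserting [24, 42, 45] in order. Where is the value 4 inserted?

Starting tree (level order): [24, None, 42, None, 45]
Insertion path: 24
Result: insert 4 as left child of 24
Final tree (level order): [24, 4, 42, None, None, None, 45]


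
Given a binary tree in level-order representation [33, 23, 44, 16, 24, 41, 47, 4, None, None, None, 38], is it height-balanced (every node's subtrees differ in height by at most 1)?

Tree (level-order array): [33, 23, 44, 16, 24, 41, 47, 4, None, None, None, 38]
Definition: a tree is height-balanced if, at every node, |h(left) - h(right)| <= 1 (empty subtree has height -1).
Bottom-up per-node check:
  node 4: h_left=-1, h_right=-1, diff=0 [OK], height=0
  node 16: h_left=0, h_right=-1, diff=1 [OK], height=1
  node 24: h_left=-1, h_right=-1, diff=0 [OK], height=0
  node 23: h_left=1, h_right=0, diff=1 [OK], height=2
  node 38: h_left=-1, h_right=-1, diff=0 [OK], height=0
  node 41: h_left=0, h_right=-1, diff=1 [OK], height=1
  node 47: h_left=-1, h_right=-1, diff=0 [OK], height=0
  node 44: h_left=1, h_right=0, diff=1 [OK], height=2
  node 33: h_left=2, h_right=2, diff=0 [OK], height=3
All nodes satisfy the balance condition.
Result: Balanced


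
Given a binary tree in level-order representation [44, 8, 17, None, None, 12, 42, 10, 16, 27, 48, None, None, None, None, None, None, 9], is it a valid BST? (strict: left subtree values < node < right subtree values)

Level-order array: [44, 8, 17, None, None, 12, 42, 10, 16, 27, 48, None, None, None, None, None, None, 9]
Validate using subtree bounds (lo, hi): at each node, require lo < value < hi,
then recurse left with hi=value and right with lo=value.
Preorder trace (stopping at first violation):
  at node 44 with bounds (-inf, +inf): OK
  at node 8 with bounds (-inf, 44): OK
  at node 17 with bounds (44, +inf): VIOLATION
Node 17 violates its bound: not (44 < 17 < +inf).
Result: Not a valid BST


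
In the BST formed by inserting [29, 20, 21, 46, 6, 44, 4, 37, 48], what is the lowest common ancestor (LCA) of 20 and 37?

Tree insertion order: [29, 20, 21, 46, 6, 44, 4, 37, 48]
Tree (level-order array): [29, 20, 46, 6, 21, 44, 48, 4, None, None, None, 37]
In a BST, the LCA of p=20, q=37 is the first node v on the
root-to-leaf path with p <= v <= q (go left if both < v, right if both > v).
Walk from root:
  at 29: 20 <= 29 <= 37, this is the LCA
LCA = 29
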